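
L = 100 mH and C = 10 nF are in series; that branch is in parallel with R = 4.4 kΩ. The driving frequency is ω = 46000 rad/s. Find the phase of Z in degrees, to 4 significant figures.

61.13°

X_L = ωL = 4600 Ω
X_C = 1/(ωC) = 2174 Ω
Branch 1: Z₁ = R = 4400 Ω
Branch 2 (series LC): Z₂ = j(X_L − X_C) = j2426 Ω
Parallel: Z = Z₁Z₂/(Z₁+Z₂), |Z| = 2125 Ω, ∠Z = 61.13°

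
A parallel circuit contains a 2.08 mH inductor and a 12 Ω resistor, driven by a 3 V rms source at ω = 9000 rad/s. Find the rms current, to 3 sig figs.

X_L = ωL = 18.7 Ω
Parallel: admittances add. Y = 1/R + 1/(jωL)
Y = (0.0833 − j0.0534) S
|Y| = 0.0990 S → |Z| = 1/|Y| = 10.1 Ω, ∠Z = −∠Y = 32.7°
I = V/|Z| = 3/10.1 = 297 mA

297 mA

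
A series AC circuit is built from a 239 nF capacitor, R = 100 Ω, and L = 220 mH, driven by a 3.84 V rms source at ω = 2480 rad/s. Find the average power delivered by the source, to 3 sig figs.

1.12 mW

X_L = ωL = 546 Ω
X_C = 1/(ωC) = 1690 Ω
Net reactance X = X_L − X_C = -1140 Ω
Z = 100 − j1140 Ω
|Z| = √(100² + 1140²) = 1150 Ω
∠Z = arctan(-1140/100) = -85.0°
I = V/|Z| = 3.35 mA
P = VI cos φ = 3.84 × 0.00335 × cos(-85.0°) = 1.12 mW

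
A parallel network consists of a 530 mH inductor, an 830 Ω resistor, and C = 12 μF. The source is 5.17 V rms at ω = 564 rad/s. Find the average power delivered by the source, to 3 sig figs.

X_L = ωL = 299 Ω
X_C = 1/(ωC) = 148 Ω
Parallel: admittances add. Y = 1/R + 1/(jωL) + jωC
Y = (0.00120 + j0.00342) S
|Y| = 0.00363 S → |Z| = 1/|Y| = 276 Ω, ∠Z = −∠Y = -70.6°
I = V/|Z| = 18.8 mA
P = VI cos φ = 5.17 × 0.0188 × cos(-70.6°) = 32.2 mW

32.2 mW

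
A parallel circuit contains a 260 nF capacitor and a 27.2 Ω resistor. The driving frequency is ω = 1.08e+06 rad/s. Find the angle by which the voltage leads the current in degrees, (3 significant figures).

-82.5°

X_C = 1/(ωC) = 3.56 Ω
Parallel: admittances add. Y = 1/R + jωC
Y = (0.0368 + j0.281) S
|Y| = 0.283 S → |Z| = 1/|Y| = 3.53 Ω, ∠Z = −∠Y = -82.5°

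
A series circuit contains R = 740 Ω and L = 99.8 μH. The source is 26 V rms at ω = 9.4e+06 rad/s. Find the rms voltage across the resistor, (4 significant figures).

X_L = ωL = 938.1 Ω
Z = 740.0 + j938.1 Ω
|Z| = √(740.0² + 938.1²) = 1195 Ω
I = V/|Z| = 21.76 mA
V_R = I·|Z_R| = 0.02176 × 740.0 = 16.10 V

16.10 V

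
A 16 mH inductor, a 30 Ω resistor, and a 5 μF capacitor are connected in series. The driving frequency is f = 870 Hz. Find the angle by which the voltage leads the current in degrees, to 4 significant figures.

59.47°

ω = 2πf = 5466 rad/s
X_L = ωL = 87.46 Ω
X_C = 1/(ωC) = 36.59 Ω
Net reactance X = X_L − X_C = 50.87 Ω
Z = 30.00 + j50.87 Ω
|Z| = √(30.00² + 50.87²) = 59.06 Ω
∠Z = arctan(50.87/30.00) = 59.47°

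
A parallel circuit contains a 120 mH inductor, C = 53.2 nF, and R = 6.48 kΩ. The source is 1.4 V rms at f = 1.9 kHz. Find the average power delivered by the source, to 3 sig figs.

ω = 2πf = 11940 rad/s
X_L = ωL = 1430 Ω
X_C = 1/(ωC) = 1570 Ω
Parallel: admittances add. Y = 1/R + 1/(jωL) + jωC
Y = (0.000154 − j6.29e-05) S
|Y| = 0.000167 S → |Z| = 1/|Y| = 6000 Ω, ∠Z = −∠Y = 22.2°
I = V/|Z| = 233 μA
P = VI cos φ = 1.4 × 0.000233 × cos(22.2°) = 302 μW

302 μW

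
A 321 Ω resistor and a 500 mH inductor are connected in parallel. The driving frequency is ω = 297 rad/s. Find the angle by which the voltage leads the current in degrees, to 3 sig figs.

X_L = ωL = 148 Ω
Parallel: admittances add. Y = 1/R + 1/(jωL)
Y = (0.00312 − j0.00673) S
|Y| = 0.00742 S → |Z| = 1/|Y| = 135 Ω, ∠Z = −∠Y = 65.2°

65.2°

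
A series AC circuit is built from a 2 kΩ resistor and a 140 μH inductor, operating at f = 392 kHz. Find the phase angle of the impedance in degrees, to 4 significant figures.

9.782°

ω = 2πf = 2.463e+06 rad/s
X_L = ωL = 344.8 Ω
Z = 2000 + j344.8 Ω
|Z| = √(2000² + 344.8²) = 2030 Ω
∠Z = arctan(344.8/2000) = 9.782°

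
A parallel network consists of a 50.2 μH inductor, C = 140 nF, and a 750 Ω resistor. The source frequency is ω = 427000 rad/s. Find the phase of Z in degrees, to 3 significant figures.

-84.2°

X_L = ωL = 21.4 Ω
X_C = 1/(ωC) = 16.7 Ω
Parallel: admittances add. Y = 1/R + 1/(jωL) + jωC
Y = (0.00133 + j0.0131) S
|Y| = 0.0132 S → |Z| = 1/|Y| = 75.8 Ω, ∠Z = −∠Y = -84.2°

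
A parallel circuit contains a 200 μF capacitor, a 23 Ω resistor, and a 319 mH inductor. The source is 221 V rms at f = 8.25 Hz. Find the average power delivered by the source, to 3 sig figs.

2.12 kW

ω = 2πf = 51.84 rad/s
X_L = ωL = 16.5 Ω
X_C = 1/(ωC) = 96.5 Ω
Parallel: admittances add. Y = 1/R + 1/(jωL) + jωC
Y = (0.0435 − j0.0501) S
|Y| = 0.0663 S → |Z| = 1/|Y| = 15.1 Ω, ∠Z = −∠Y = 49.1°
I = V/|Z| = 14.7 A
P = VI cos φ = 221 × 14.7 × cos(49.1°) = 2.12 kW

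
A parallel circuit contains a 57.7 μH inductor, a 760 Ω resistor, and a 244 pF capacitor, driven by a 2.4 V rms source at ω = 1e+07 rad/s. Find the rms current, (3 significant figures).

X_L = ωL = 577 Ω
X_C = 1/(ωC) = 410 Ω
Parallel: admittances add. Y = 1/R + 1/(jωL) + jωC
Y = (0.00132 + j0.000707) S
|Y| = 0.00149 S → |Z| = 1/|Y| = 669 Ω, ∠Z = −∠Y = -28.2°
I = V/|Z| = 2.4/669 = 3.58 mA

3.58 mA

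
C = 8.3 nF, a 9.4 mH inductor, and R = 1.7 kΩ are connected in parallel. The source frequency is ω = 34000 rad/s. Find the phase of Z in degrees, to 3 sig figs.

78.3°

X_L = ωL = 320 Ω
X_C = 1/(ωC) = 3540 Ω
Parallel: admittances add. Y = 1/R + 1/(jωL) + jωC
Y = (0.000588 − j0.00285) S
|Y| = 0.00291 S → |Z| = 1/|Y| = 344 Ω, ∠Z = −∠Y = 78.3°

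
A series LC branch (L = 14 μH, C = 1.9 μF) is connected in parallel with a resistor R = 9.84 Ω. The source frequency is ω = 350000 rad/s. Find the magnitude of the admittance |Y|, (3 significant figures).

X_L = ωL = 4.90 Ω
X_C = 1/(ωC) = 1.50 Ω
Branch 1: Z₁ = R = 9.84 Ω
Branch 2 (series LC): Z₂ = j(X_L − X_C) = j3.40 Ω
Parallel: Z = Z₁Z₂/(Z₁+Z₂), |Z| = 3.21 Ω, ∠Z = 71.0°
|Y| = 1/|Z| = 311 mS

311 mS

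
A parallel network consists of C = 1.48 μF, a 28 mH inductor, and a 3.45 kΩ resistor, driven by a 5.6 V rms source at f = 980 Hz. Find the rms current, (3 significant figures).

ω = 2πf = 6158 rad/s
X_L = ωL = 172 Ω
X_C = 1/(ωC) = 110 Ω
Parallel: admittances add. Y = 1/R + 1/(jωL) + jωC
Y = (0.000290 + j0.00331) S
|Y| = 0.00333 S → |Z| = 1/|Y| = 301 Ω, ∠Z = −∠Y = -85.0°
I = V/|Z| = 5.6/301 = 18.6 mA

18.6 mA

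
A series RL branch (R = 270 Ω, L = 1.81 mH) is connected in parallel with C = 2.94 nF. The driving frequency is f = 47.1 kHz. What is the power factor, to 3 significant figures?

0.772

ω = 2πf = 295900 rad/s
X_L = ωL = 536 Ω
X_C = 1/(ωC) = 1150 Ω
Branch 1 (R+jX_L): Z₁ = 270 + j536 Ω, |Z₁| = 600 Ω
Branch 2 (−jX_C): Z₂ = −j1150 Ω
Parallel: Z = Z₁Z₂/(Z₁+Z₂), |Z| = 1030 Ω, ∠Z = 39.5°
cos φ = cos(39.5°) = 0.772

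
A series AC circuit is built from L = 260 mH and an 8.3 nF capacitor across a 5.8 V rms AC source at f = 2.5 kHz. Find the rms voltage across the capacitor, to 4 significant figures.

ω = 2πf = 15710 rad/s
X_L = ωL = 4084 Ω
X_C = 1/(ωC) = 7670 Ω
Net reactance X = X_L − X_C = -3586 Ω
Z = − j3586 Ω
|Z| = √(0² + 3586²) = 3586 Ω
I = V/|Z| = 1.617 mA
V_C = I·|Z_C| = 0.001617 × 7670 = 12.41 V

12.41 V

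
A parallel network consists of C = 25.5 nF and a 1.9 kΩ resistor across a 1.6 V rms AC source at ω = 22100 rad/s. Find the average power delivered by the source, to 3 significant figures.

X_C = 1/(ωC) = 1770 Ω
Parallel: admittances add. Y = 1/R + jωC
Y = (0.000526 + j0.000564) S
|Y| = 0.000771 S → |Z| = 1/|Y| = 1300 Ω, ∠Z = −∠Y = -47.0°
I = V/|Z| = 1.23 mA
P = VI cos φ = 1.6 × 0.00123 × cos(-47.0°) = 1.35 mW

1.35 mW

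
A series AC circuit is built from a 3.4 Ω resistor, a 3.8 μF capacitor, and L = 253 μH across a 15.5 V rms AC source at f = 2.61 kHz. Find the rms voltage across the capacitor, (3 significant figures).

ω = 2πf = 16400 rad/s
X_L = ωL = 4.15 Ω
X_C = 1/(ωC) = 16.0 Ω
Net reactance X = X_L − X_C = -11.9 Ω
Z = 3.40 − j11.9 Ω
|Z| = √(3.40² + 11.9²) = 12.4 Ω
I = V/|Z| = 1.25 A
V_C = I·|Z_C| = 1.25 × 16.0 = 20.1 V

20.1 V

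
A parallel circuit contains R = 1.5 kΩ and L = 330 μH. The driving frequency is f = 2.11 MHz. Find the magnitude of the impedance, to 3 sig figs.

1420 Ω

ω = 2πf = 1.326e+07 rad/s
X_L = ωL = 4370 Ω
Parallel: admittances add. Y = 1/R + 1/(jωL)
Y = (0.000667 − j0.000229) S
|Y| = 0.000705 S → |Z| = 1/|Y| = 1420 Ω, ∠Z = −∠Y = 18.9°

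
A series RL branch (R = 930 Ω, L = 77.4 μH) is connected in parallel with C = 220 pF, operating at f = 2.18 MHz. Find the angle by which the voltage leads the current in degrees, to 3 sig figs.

ω = 2πf = 1.37e+07 rad/s
X_L = ωL = 1060 Ω
X_C = 1/(ωC) = 332 Ω
Branch 1 (R+jX_L): Z₁ = 930 + j1060 Ω, |Z₁| = 1410 Ω
Branch 2 (−jX_C): Z₂ = −j332 Ω
Parallel: Z = Z₁Z₂/(Z₁+Z₂), |Z| = 396 Ω, ∠Z = -79.3°

-79.3°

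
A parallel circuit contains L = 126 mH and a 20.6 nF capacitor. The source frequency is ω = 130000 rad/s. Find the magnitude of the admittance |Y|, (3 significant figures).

X_L = ωL = 16400 Ω
X_C = 1/(ωC) = 373 Ω
Parallel: admittances add. Y = 1/(jωL) + jωC
Y = (0 + j0.00262) S
|Y| = 0.00262 S → |Z| = 1/|Y| = 382 Ω, ∠Z = −∠Y = -90.0°

2.62 mS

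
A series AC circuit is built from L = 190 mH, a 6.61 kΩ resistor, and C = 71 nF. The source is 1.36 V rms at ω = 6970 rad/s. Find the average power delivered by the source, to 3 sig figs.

X_L = ωL = 1320 Ω
X_C = 1/(ωC) = 2020 Ω
Net reactance X = X_L − X_C = -696 Ω
Z = 6610 − j696 Ω
|Z| = √(6610² + 696²) = 6650 Ω
∠Z = arctan(-696/6610) = -6.01°
I = V/|Z| = 205 μA
P = VI cos φ = 1.36 × 0.000205 × cos(-6.01°) = 277 μW

277 μW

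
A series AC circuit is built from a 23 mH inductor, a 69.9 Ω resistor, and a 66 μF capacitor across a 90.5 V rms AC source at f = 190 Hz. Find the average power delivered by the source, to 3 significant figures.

ω = 2πf = 1194 rad/s
X_L = ωL = 27.5 Ω
X_C = 1/(ωC) = 12.7 Ω
Net reactance X = X_L − X_C = 14.8 Ω
Z = 69.9 + j14.8 Ω
|Z| = √(69.9² + 14.8²) = 71.4 Ω
∠Z = arctan(14.8/69.9) = 11.9°
I = V/|Z| = 1.27 A
P = VI cos φ = 90.5 × 1.27 × cos(11.9°) = 112 W

112 W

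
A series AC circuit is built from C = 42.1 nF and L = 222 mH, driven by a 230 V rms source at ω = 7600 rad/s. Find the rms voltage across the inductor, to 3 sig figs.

X_L = ωL = 1690 Ω
X_C = 1/(ωC) = 3130 Ω
Net reactance X = X_L − X_C = -1440 Ω
Z = − j1440 Ω
|Z| = √(0² + 1440²) = 1440 Ω
I = V/|Z| = 160 mA
V_L = I·|Z_L| = 0.160 × 1690 = 270 V

270 V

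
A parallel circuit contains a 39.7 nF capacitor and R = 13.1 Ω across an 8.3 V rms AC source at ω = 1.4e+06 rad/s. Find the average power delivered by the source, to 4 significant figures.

5.259 W

X_C = 1/(ωC) = 17.99 Ω
Parallel: admittances add. Y = 1/R + jωC
Y = (0.07634 + j0.05558) S
|Y| = 0.09443 S → |Z| = 1/|Y| = 10.59 Ω, ∠Z = −∠Y = -36.06°
I = V/|Z| = 783.7 mA
P = VI cos φ = 8.3 × 0.7837 × cos(-36.06°) = 5.259 W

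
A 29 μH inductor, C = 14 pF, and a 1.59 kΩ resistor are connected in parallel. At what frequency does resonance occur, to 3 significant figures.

ω₀ = 1/√(LC) = 1/√(2.9e-05 × 1.4e-11) = 4.963e+07 rad/s
f₀ = ω₀/(2π) = 7.90 MHz

7.90 MHz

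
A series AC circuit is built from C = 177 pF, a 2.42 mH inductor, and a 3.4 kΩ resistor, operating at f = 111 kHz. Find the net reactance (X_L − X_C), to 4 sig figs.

-6413 Ω

ω = 2πf = 697400 rad/s
X_L = ωL = 1688 Ω
X_C = 1/(ωC) = 8101 Ω
X = 1688 − 8101 = -6413 Ω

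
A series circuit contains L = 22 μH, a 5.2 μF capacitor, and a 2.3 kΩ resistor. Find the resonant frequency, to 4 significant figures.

ω₀ = 1/√(LC) = 1/√(2.2e-05 × 5.2e-06) = 93490 rad/s
f₀ = ω₀/(2π) = 14.88 kHz

14.88 kHz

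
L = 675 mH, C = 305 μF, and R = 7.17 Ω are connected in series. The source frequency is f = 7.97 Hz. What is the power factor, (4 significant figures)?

0.2208

ω = 2πf = 50.08 rad/s
X_L = ωL = 33.80 Ω
X_C = 1/(ωC) = 65.47 Ω
Net reactance X = X_L − X_C = -31.67 Ω
Z = 7.170 − j31.67 Ω
|Z| = √(7.170² + 31.67²) = 32.47 Ω
∠Z = arctan(-31.67/7.170) = -77.24°
cos φ = cos(-77.24°) = 0.2208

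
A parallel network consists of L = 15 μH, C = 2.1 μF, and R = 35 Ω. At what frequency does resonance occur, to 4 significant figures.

28.36 kHz

ω₀ = 1/√(LC) = 1/√(1.5e-05 × 2.1e-06) = 178200 rad/s
f₀ = ω₀/(2π) = 28.36 kHz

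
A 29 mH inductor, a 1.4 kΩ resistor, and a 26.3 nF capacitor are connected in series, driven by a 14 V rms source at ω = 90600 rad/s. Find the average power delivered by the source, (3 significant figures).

40.2 mW

X_L = ωL = 2630 Ω
X_C = 1/(ωC) = 420 Ω
Net reactance X = X_L − X_C = 2210 Ω
Z = 1400 + j2210 Ω
|Z| = √(1400² + 2210²) = 2610 Ω
∠Z = arctan(2210/1400) = 57.6°
I = V/|Z| = 5.36 mA
P = VI cos φ = 14 × 0.00536 × cos(57.6°) = 40.2 mW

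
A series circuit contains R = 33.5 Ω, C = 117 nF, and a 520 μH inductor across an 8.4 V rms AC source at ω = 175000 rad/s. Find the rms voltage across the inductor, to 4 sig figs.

14.20 V

X_L = ωL = 91.00 Ω
X_C = 1/(ωC) = 48.84 Ω
Net reactance X = X_L − X_C = 42.16 Ω
Z = 33.50 + j42.16 Ω
|Z| = √(33.50² + 42.16²) = 53.85 Ω
I = V/|Z| = 156.0 mA
V_L = I·|Z_L| = 0.1560 × 91.00 = 14.20 V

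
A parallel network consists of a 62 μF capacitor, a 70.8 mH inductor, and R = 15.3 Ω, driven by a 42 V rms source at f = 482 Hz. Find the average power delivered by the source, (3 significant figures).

115 W

ω = 2πf = 3028 rad/s
X_L = ωL = 214 Ω
X_C = 1/(ωC) = 5.33 Ω
Parallel: admittances add. Y = 1/R + 1/(jωL) + jωC
Y = (0.0654 + j0.183) S
|Y| = 0.194 S → |Z| = 1/|Y| = 5.14 Ω, ∠Z = −∠Y = -70.4°
I = V/|Z| = 8.17 A
P = VI cos φ = 42 × 8.17 × cos(-70.4°) = 115 W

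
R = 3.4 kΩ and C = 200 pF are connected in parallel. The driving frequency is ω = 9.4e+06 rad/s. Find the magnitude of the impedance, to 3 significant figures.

X_C = 1/(ωC) = 532 Ω
Parallel: admittances add. Y = 1/R + jωC
Y = (0.000294 + j0.00188) S
|Y| = 0.00190 S → |Z| = 1/|Y| = 526 Ω, ∠Z = −∠Y = -81.1°

526 Ω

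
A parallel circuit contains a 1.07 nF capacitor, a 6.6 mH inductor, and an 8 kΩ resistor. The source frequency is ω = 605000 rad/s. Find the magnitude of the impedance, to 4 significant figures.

2403 Ω

X_L = ωL = 3993 Ω
X_C = 1/(ωC) = 1545 Ω
Parallel: admittances add. Y = 1/R + 1/(jωL) + jωC
Y = (0.0001250 + j0.0003969) S
|Y| = 0.0004161 S → |Z| = 1/|Y| = 2403 Ω, ∠Z = −∠Y = -72.52°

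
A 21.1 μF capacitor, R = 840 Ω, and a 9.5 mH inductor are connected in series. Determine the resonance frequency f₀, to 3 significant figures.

355 Hz

ω₀ = 1/√(LC) = 1/√(0.0095 × 2.11e-05) = 2234 rad/s
f₀ = ω₀/(2π) = 355 Hz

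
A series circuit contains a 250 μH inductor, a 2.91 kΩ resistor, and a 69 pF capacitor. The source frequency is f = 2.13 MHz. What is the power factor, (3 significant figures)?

ω = 2πf = 1.338e+07 rad/s
X_L = ωL = 3350 Ω
X_C = 1/(ωC) = 1080 Ω
Net reactance X = X_L − X_C = 2260 Ω
Z = 2910 + j2260 Ω
|Z| = √(2910² + 2260²) = 3690 Ω
∠Z = arctan(2260/2910) = 37.9°
cos φ = cos(37.9°) = 0.789

0.789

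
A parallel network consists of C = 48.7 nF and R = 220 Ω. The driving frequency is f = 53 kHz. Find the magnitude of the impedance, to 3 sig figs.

ω = 2πf = 333000 rad/s
X_C = 1/(ωC) = 61.7 Ω
Parallel: admittances add. Y = 1/R + jωC
Y = (0.00455 + j0.0162) S
|Y| = 0.0168 S → |Z| = 1/|Y| = 59.4 Ω, ∠Z = −∠Y = -74.3°

59.4 Ω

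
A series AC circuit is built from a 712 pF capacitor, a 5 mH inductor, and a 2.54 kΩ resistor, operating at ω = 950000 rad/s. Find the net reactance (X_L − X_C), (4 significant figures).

X_L = ωL = 4750 Ω
X_C = 1/(ωC) = 1478 Ω
X = 4750 − 1478 = 3272 Ω

3272 Ω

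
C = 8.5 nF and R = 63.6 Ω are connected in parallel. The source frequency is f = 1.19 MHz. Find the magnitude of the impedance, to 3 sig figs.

ω = 2πf = 7.477e+06 rad/s
X_C = 1/(ωC) = 15.7 Ω
Parallel: admittances add. Y = 1/R + jωC
Y = (0.0157 + j0.0636) S
|Y| = 0.0655 S → |Z| = 1/|Y| = 15.3 Ω, ∠Z = −∠Y = -76.1°

15.3 Ω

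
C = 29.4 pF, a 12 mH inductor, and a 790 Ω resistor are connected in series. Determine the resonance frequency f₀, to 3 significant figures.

ω₀ = 1/√(LC) = 1/√(0.012 × 2.94e-11) = 1.684e+06 rad/s
f₀ = ω₀/(2π) = 268 kHz

268 kHz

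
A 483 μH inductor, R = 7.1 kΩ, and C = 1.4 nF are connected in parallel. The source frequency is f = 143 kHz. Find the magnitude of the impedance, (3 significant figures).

947 Ω

ω = 2πf = 898500 rad/s
X_L = ωL = 434 Ω
X_C = 1/(ωC) = 795 Ω
Parallel: admittances add. Y = 1/R + 1/(jωL) + jωC
Y = (0.000141 − j0.00105) S
|Y| = 0.00106 S → |Z| = 1/|Y| = 947 Ω, ∠Z = −∠Y = 82.3°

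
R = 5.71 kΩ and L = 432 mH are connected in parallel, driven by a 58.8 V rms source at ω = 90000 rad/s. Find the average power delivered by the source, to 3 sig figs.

606 mW

X_L = ωL = 38900 Ω
Parallel: admittances add. Y = 1/R + 1/(jωL)
Y = (0.000175 − j2.57e-05) S
|Y| = 0.000177 S → |Z| = 1/|Y| = 5650 Ω, ∠Z = −∠Y = 8.35°
I = V/|Z| = 10.4 mA
P = VI cos φ = 58.8 × 0.0104 × cos(8.35°) = 606 mW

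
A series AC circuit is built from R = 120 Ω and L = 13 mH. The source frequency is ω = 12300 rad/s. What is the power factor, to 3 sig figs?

X_L = ωL = 160 Ω
Z = 120 + j160 Ω
|Z| = √(120² + 160²) = 200 Ω
∠Z = arctan(160/120) = 53.1°
cos φ = cos(53.1°) = 0.600

0.600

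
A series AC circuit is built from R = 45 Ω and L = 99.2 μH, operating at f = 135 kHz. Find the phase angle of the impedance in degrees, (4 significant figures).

ω = 2πf = 848200 rad/s
X_L = ωL = 84.14 Ω
Z = 45.00 + j84.14 Ω
|Z| = √(45.00² + 84.14²) = 95.42 Ω
∠Z = arctan(84.14/45.00) = 61.86°

61.86°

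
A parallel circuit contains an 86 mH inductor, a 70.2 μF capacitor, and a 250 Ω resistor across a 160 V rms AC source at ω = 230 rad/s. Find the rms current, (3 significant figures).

X_L = ωL = 19.8 Ω
X_C = 1/(ωC) = 61.9 Ω
Parallel: admittances add. Y = 1/R + 1/(jωL) + jωC
Y = (0.00400 − j0.0344) S
|Y| = 0.0346 S → |Z| = 1/|Y| = 28.9 Ω, ∠Z = −∠Y = 83.4°
I = V/|Z| = 160/28.9 = 5.54 A

5.54 A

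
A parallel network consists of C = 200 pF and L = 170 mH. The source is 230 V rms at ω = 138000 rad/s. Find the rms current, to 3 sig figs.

3.46 mA

X_L = ωL = 23500 Ω
X_C = 1/(ωC) = 36200 Ω
Parallel: admittances add. Y = 1/(jωL) + jωC
Y = (0 − j1.5e-05) S
|Y| = 1.5e-05 S → |Z| = 1/|Y| = 66600 Ω, ∠Z = −∠Y = 90.0°
I = V/|Z| = 230/66600 = 3.46 mA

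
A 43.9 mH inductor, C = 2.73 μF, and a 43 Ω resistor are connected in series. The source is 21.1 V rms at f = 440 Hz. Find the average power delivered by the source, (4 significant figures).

ω = 2πf = 2765 rad/s
X_L = ωL = 121.4 Ω
X_C = 1/(ωC) = 132.5 Ω
Net reactance X = X_L − X_C = -11.13 Ω
Z = 43.00 − j11.13 Ω
|Z| = √(43.00² + 11.13²) = 44.42 Ω
∠Z = arctan(-11.13/43.00) = -14.51°
I = V/|Z| = 475.0 mA
P = VI cos φ = 21.1 × 0.4750 × cos(-14.51°) = 9.704 W

9.704 W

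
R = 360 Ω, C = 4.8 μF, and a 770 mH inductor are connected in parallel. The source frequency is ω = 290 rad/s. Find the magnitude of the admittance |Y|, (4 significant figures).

X_L = ωL = 223.3 Ω
X_C = 1/(ωC) = 718.4 Ω
Parallel: admittances add. Y = 1/R + 1/(jωL) + jωC
Y = (0.002778 − j0.003086) S
|Y| = 0.004152 S → |Z| = 1/|Y| = 240.8 Ω, ∠Z = −∠Y = 48.01°

4.152 mS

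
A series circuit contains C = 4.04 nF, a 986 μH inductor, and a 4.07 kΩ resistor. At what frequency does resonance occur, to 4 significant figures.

ω₀ = 1/√(LC) = 1/√(0.000986 × 4.04e-09) = 501000 rad/s
f₀ = ω₀/(2π) = 79.74 kHz

79.74 kHz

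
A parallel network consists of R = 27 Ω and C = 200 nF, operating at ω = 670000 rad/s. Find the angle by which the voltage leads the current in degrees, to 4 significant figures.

X_C = 1/(ωC) = 7.463 Ω
Parallel: admittances add. Y = 1/R + jωC
Y = (0.03704 + j0.1340) S
|Y| = 0.1390 S → |Z| = 1/|Y| = 7.193 Ω, ∠Z = −∠Y = -74.55°

-74.55°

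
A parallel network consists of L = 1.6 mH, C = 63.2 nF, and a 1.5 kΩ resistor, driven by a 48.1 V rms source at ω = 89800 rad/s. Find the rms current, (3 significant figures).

69.6 mA

X_L = ωL = 144 Ω
X_C = 1/(ωC) = 176 Ω
Parallel: admittances add. Y = 1/R + 1/(jωL) + jωC
Y = (0.000667 − j0.00128) S
|Y| = 0.00145 S → |Z| = 1/|Y| = 691 Ω, ∠Z = −∠Y = 62.6°
I = V/|Z| = 48.1/691 = 69.6 mA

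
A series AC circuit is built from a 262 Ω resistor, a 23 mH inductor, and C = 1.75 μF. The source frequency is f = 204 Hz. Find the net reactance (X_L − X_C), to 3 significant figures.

ω = 2πf = 1282 rad/s
X_L = ωL = 29.5 Ω
X_C = 1/(ωC) = 446 Ω
X = 29.5 − 446 = -416 Ω

-416 Ω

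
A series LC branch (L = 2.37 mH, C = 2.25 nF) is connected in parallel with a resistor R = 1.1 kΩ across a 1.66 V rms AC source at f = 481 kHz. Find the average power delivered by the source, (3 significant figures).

ω = 2πf = 3.022e+06 rad/s
X_L = ωL = 7160 Ω
X_C = 1/(ωC) = 147 Ω
Branch 1: Z₁ = R = 1100 Ω
Branch 2 (series LC): Z₂ = j(X_L − X_C) = j7020 Ω
Parallel: Z = Z₁Z₂/(Z₁+Z₂), |Z| = 1090 Ω, ∠Z = 8.91°
I = V/|Z| = 1.53 mA
P = VI cos φ = 1.66 × 0.00153 × cos(8.91°) = 2.51 mW

2.51 mW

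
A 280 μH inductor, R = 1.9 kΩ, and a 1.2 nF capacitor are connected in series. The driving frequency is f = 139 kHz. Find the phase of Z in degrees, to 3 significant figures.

ω = 2πf = 873400 rad/s
X_L = ωL = 245 Ω
X_C = 1/(ωC) = 954 Ω
Net reactance X = X_L − X_C = -710 Ω
Z = 1900 − j710 Ω
|Z| = √(1900² + 710²) = 2030 Ω
∠Z = arctan(-710/1900) = -20.5°

-20.5°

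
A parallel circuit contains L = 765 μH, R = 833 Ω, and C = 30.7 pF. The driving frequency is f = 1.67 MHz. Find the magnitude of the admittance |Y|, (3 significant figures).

1.22 mS

ω = 2πf = 1.049e+07 rad/s
X_L = ωL = 8030 Ω
X_C = 1/(ωC) = 3100 Ω
Parallel: admittances add. Y = 1/R + 1/(jωL) + jωC
Y = (0.00120 + j0.000198) S
|Y| = 0.00122 S → |Z| = 1/|Y| = 822 Ω, ∠Z = −∠Y = -9.34°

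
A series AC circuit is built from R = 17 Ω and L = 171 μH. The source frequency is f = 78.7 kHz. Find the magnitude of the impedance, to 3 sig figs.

86.2 Ω

ω = 2πf = 494500 rad/s
X_L = ωL = 84.6 Ω
Z = 17.0 + j84.6 Ω
|Z| = √(17.0² + 84.6²) = 86.2 Ω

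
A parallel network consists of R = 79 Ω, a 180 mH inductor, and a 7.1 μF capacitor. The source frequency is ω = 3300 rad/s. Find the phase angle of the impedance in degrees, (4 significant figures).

X_L = ωL = 594.0 Ω
X_C = 1/(ωC) = 42.68 Ω
Parallel: admittances add. Y = 1/R + 1/(jωL) + jωC
Y = (0.01266 + j0.02175) S
|Y| = 0.02516 S → |Z| = 1/|Y| = 39.74 Ω, ∠Z = −∠Y = -59.80°

-59.80°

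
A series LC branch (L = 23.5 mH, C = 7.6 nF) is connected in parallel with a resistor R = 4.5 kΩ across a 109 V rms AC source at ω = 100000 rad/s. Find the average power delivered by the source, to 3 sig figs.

2.64 W

X_L = ωL = 2350 Ω
X_C = 1/(ωC) = 1320 Ω
Branch 1: Z₁ = R = 4500 Ω
Branch 2 (series LC): Z₂ = j(X_L − X_C) = j1030 Ω
Parallel: Z = Z₁Z₂/(Z₁+Z₂), |Z| = 1010 Ω, ∠Z = 77.1°
I = V/|Z| = 108 mA
P = VI cos φ = 109 × 0.108 × cos(77.1°) = 2.64 W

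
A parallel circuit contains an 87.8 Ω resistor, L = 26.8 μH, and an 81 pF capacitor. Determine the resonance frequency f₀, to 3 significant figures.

ω₀ = 1/√(LC) = 1/√(2.68e-05 × 8.1e-11) = 2.146e+07 rad/s
f₀ = ω₀/(2π) = 3.42 MHz

3.42 MHz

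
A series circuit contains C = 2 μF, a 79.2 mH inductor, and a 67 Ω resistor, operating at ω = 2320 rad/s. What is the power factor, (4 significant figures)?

0.9035

X_L = ωL = 183.7 Ω
X_C = 1/(ωC) = 215.5 Ω
Net reactance X = X_L − X_C = -31.77 Ω
Z = 67.00 − j31.77 Ω
|Z| = √(67.00² + 31.77²) = 74.15 Ω
∠Z = arctan(-31.77/67.00) = -25.37°
cos φ = cos(-25.37°) = 0.9035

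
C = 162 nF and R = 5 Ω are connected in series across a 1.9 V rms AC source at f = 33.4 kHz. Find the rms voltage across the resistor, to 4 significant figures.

ω = 2πf = 209900 rad/s
X_C = 1/(ωC) = 29.41 Ω
Z = 5.000 − j29.41 Ω
|Z| = √(5.000² + 29.41²) = 29.84 Ω
I = V/|Z| = 63.68 mA
V_R = I·|Z_R| = 0.06368 × 5.000 = 0.3184 V

0.3184 V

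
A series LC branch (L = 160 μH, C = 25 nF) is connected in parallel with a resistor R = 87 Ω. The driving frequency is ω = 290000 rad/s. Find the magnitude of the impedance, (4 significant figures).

63.06 Ω

X_L = ωL = 46.40 Ω
X_C = 1/(ωC) = 137.9 Ω
Branch 1: Z₁ = R = 87.00 Ω
Branch 2 (series LC): Z₂ = j(X_L − X_C) = −j91.53 Ω
Parallel: Z = Z₁Z₂/(Z₁+Z₂), |Z| = 63.06 Ω, ∠Z = -43.55°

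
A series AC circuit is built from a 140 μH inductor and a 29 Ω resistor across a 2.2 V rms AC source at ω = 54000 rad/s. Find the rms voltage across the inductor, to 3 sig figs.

0.555 V

X_L = ωL = 7.56 Ω
Z = 29.0 + j7.56 Ω
|Z| = √(29.0² + 7.56²) = 30.0 Ω
I = V/|Z| = 73.4 mA
V_L = I·|Z_L| = 0.0734 × 7.56 = 0.555 V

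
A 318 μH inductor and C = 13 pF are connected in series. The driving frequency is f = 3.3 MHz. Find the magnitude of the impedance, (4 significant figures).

2884 Ω

ω = 2πf = 2.073e+07 rad/s
X_L = ωL = 6594 Ω
X_C = 1/(ωC) = 3710 Ω
Net reactance X = X_L − X_C = 2884 Ω
Z = j2884 Ω
|Z| = √(0² + 2884²) = 2884 Ω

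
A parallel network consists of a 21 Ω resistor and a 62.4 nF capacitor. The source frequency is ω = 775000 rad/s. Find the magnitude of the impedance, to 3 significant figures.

X_C = 1/(ωC) = 20.7 Ω
Parallel: admittances add. Y = 1/R + jωC
Y = (0.0476 + j0.0484) S
|Y| = 0.0679 S → |Z| = 1/|Y| = 14.7 Ω, ∠Z = −∠Y = -45.4°

14.7 Ω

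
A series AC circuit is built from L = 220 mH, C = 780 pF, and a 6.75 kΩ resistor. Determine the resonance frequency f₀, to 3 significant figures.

ω₀ = 1/√(LC) = 1/√(0.22 × 7.8e-10) = 76340 rad/s
f₀ = ω₀/(2π) = 12.1 kHz

12.1 kHz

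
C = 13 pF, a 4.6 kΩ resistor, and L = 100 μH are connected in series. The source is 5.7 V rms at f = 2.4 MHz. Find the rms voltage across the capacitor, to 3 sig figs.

4.98 V

ω = 2πf = 1.508e+07 rad/s
X_L = ωL = 1510 Ω
X_C = 1/(ωC) = 5100 Ω
Net reactance X = X_L − X_C = -3590 Ω
Z = 4600 − j3590 Ω
|Z| = √(4600² + 3590²) = 5840 Ω
I = V/|Z| = 977 μA
V_C = I·|Z_C| = 0.000977 × 5100 = 4.98 V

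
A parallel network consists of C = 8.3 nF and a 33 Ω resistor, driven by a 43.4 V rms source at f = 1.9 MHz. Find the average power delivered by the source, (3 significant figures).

57.1 W

ω = 2πf = 1.194e+07 rad/s
X_C = 1/(ωC) = 10.1 Ω
Parallel: admittances add. Y = 1/R + jωC
Y = (0.0303 + j0.0991) S
|Y| = 0.104 S → |Z| = 1/|Y| = 9.65 Ω, ∠Z = −∠Y = -73.0°
I = V/|Z| = 4.50 A
P = VI cos φ = 43.4 × 4.50 × cos(-73.0°) = 57.1 W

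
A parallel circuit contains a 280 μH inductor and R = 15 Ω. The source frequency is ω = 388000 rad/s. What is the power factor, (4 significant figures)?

X_L = ωL = 108.6 Ω
Parallel: admittances add. Y = 1/R + 1/(jωL)
Y = (0.06667 − j0.009205) S
|Y| = 0.06730 S → |Z| = 1/|Y| = 14.86 Ω, ∠Z = −∠Y = 7.861°
cos φ = cos(7.861°) = 0.9906

0.9906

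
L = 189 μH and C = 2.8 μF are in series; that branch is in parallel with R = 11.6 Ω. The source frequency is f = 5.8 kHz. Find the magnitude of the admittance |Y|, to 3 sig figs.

354 mS

ω = 2πf = 36440 rad/s
X_L = ωL = 6.89 Ω
X_C = 1/(ωC) = 9.80 Ω
Branch 1: Z₁ = R = 11.6 Ω
Branch 2 (series LC): Z₂ = j(X_L − X_C) = −j2.91 Ω
Parallel: Z = Z₁Z₂/(Z₁+Z₂), |Z| = 2.82 Ω, ∠Z = -75.9°
|Y| = 1/|Z| = 354 mS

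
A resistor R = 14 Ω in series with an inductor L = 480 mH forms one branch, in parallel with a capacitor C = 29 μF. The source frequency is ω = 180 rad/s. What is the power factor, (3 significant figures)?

X_L = ωL = 86.4 Ω
X_C = 1/(ωC) = 192 Ω
Branch 1 (R+jX_L): Z₁ = 14.0 + j86.4 Ω, |Z₁| = 87.5 Ω
Branch 2 (−jX_C): Z₂ = −j192 Ω
Parallel: Z = Z₁Z₂/(Z₁+Z₂), |Z| = 158 Ω, ∠Z = 73.2°
cos φ = cos(73.2°) = 0.289

0.289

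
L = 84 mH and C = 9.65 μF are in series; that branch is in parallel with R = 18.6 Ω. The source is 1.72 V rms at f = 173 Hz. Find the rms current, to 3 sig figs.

ω = 2πf = 1087 rad/s
X_L = ωL = 91.3 Ω
X_C = 1/(ωC) = 95.3 Ω
Branch 1: Z₁ = R = 18.6 Ω
Branch 2 (series LC): Z₂ = j(X_L − X_C) = −j4.03 Ω
Parallel: Z = Z₁Z₂/(Z₁+Z₂), |Z| = 3.94 Ω, ∠Z = -77.8°
I = V/|Z| = 1.72/3.94 = 437 mA

437 mA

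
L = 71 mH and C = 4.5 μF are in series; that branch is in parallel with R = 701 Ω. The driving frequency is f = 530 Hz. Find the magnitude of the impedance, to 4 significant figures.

164.9 Ω

ω = 2πf = 3330 rad/s
X_L = ωL = 236.4 Ω
X_C = 1/(ωC) = 66.73 Ω
Branch 1: Z₁ = R = 701.0 Ω
Branch 2 (series LC): Z₂ = j(X_L − X_C) = j169.7 Ω
Parallel: Z = Z₁Z₂/(Z₁+Z₂), |Z| = 164.9 Ω, ∠Z = 76.39°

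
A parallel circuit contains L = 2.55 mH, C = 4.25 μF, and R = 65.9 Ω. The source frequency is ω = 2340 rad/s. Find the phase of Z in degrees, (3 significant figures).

X_L = ωL = 5.97 Ω
X_C = 1/(ωC) = 101 Ω
Parallel: admittances add. Y = 1/R + 1/(jωL) + jωC
Y = (0.0152 − j0.158) S
|Y| = 0.158 S → |Z| = 1/|Y| = 6.31 Ω, ∠Z = −∠Y = 84.5°

84.5°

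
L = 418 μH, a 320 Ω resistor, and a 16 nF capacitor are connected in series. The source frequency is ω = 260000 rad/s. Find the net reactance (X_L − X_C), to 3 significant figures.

-132 Ω

X_L = ωL = 109 Ω
X_C = 1/(ωC) = 240 Ω
X = 109 − 240 = -132 Ω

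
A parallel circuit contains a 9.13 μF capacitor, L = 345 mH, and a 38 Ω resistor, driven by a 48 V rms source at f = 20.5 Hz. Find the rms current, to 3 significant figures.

ω = 2πf = 128.8 rad/s
X_L = ωL = 44.4 Ω
X_C = 1/(ωC) = 850 Ω
Parallel: admittances add. Y = 1/R + 1/(jωL) + jωC
Y = (0.0263 − j0.0213) S
|Y| = 0.0339 S → |Z| = 1/|Y| = 29.5 Ω, ∠Z = −∠Y = 39.0°
I = V/|Z| = 48/29.5 = 1.63 A

1.63 A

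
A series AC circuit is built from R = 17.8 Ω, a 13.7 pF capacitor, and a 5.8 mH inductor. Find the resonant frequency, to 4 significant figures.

564.6 kHz

ω₀ = 1/√(LC) = 1/√(0.0058 × 1.37e-11) = 3.548e+06 rad/s
f₀ = ω₀/(2π) = 564.6 kHz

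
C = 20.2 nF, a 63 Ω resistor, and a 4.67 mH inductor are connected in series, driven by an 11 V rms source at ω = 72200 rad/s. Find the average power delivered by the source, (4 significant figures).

X_L = ωL = 337.2 Ω
X_C = 1/(ωC) = 685.7 Ω
Net reactance X = X_L − X_C = -348.5 Ω
Z = 63.00 − j348.5 Ω
|Z| = √(63.00² + 348.5²) = 354.1 Ω
∠Z = arctan(-348.5/63.00) = -79.75°
I = V/|Z| = 31.06 mA
P = VI cos φ = 11 × 0.03106 × cos(-79.75°) = 60.78 mW

60.78 mW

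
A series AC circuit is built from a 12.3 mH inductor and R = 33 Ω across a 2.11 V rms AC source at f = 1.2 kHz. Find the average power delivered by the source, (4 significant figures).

15.16 mW

ω = 2πf = 7540 rad/s
X_L = ωL = 92.74 Ω
Z = 33.00 + j92.74 Ω
|Z| = √(33.00² + 92.74²) = 98.44 Ω
∠Z = arctan(92.74/33.00) = 70.41°
I = V/|Z| = 21.44 mA
P = VI cos φ = 2.11 × 0.02144 × cos(70.41°) = 15.16 mW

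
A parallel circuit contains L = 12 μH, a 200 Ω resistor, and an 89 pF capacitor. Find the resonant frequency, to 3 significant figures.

ω₀ = 1/√(LC) = 1/√(1.2e-05 × 8.9e-11) = 3.06e+07 rad/s
f₀ = ω₀/(2π) = 4.87 MHz

4.87 MHz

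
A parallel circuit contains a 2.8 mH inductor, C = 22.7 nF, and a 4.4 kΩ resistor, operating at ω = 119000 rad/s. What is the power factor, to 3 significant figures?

0.604

X_L = ωL = 333 Ω
X_C = 1/(ωC) = 370 Ω
Parallel: admittances add. Y = 1/R + 1/(jωL) + jωC
Y = (0.000227 − j0.000300) S
|Y| = 0.000376 S → |Z| = 1/|Y| = 2660 Ω, ∠Z = −∠Y = 52.8°
cos φ = cos(52.8°) = 0.604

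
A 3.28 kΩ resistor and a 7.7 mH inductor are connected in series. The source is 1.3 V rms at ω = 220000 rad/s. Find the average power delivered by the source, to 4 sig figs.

406.7 μW

X_L = ωL = 1694 Ω
Z = 3280 + j1694 Ω
|Z| = √(3280² + 1694²) = 3692 Ω
∠Z = arctan(1694/3280) = 27.31°
I = V/|Z| = 352.1 μA
P = VI cos φ = 1.3 × 0.0003521 × cos(27.31°) = 406.7 μW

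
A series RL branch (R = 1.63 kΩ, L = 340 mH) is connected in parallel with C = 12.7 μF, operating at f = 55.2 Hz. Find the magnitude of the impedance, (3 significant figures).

227 Ω

ω = 2πf = 346.8 rad/s
X_L = ωL = 118 Ω
X_C = 1/(ωC) = 227 Ω
Branch 1 (R+jX_L): Z₁ = 1630 + j118 Ω, |Z₁| = 1630 Ω
Branch 2 (−jX_C): Z₂ = −j227 Ω
Parallel: Z = Z₁Z₂/(Z₁+Z₂), |Z| = 227 Ω, ∠Z = -82.0°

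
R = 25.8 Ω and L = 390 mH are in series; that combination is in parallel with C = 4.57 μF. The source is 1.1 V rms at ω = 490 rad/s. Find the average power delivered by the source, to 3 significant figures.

X_L = ωL = 191 Ω
X_C = 1/(ωC) = 447 Ω
Branch 1 (R+jX_L): Z₁ = 25.8 + j191 Ω, |Z₁| = 193 Ω
Branch 2 (−jX_C): Z₂ = −j447 Ω
Parallel: Z = Z₁Z₂/(Z₁+Z₂), |Z| = 335 Ω, ∠Z = 76.5°
I = V/|Z| = 3.28 mA
P = VI cos φ = 1.1 × 0.00328 × cos(76.5°) = 840 μW

840 μW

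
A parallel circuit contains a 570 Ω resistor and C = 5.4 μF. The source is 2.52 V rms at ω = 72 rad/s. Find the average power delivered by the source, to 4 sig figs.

11.14 mW

X_C = 1/(ωC) = 2572 Ω
Parallel: admittances add. Y = 1/R + jωC
Y = (0.001754 + j0.0003888) S
|Y| = 0.001797 S → |Z| = 1/|Y| = 556.5 Ω, ∠Z = −∠Y = -12.50°
I = V/|Z| = 4.528 mA
P = VI cos φ = 2.52 × 0.004528 × cos(-12.50°) = 11.14 mW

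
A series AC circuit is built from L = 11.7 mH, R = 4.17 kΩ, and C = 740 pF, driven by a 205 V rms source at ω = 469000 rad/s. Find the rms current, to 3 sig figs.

X_L = ωL = 5490 Ω
X_C = 1/(ωC) = 2880 Ω
Net reactance X = X_L − X_C = 2610 Ω
Z = 4170 + j2610 Ω
|Z| = √(4170² + 2610²) = 4920 Ω
I = V/|Z| = 205/4920 = 41.7 mA

41.7 mA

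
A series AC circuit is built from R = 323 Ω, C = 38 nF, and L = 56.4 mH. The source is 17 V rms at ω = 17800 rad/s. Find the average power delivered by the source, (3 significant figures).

283 mW

X_L = ωL = 1000 Ω
X_C = 1/(ωC) = 1480 Ω
Net reactance X = X_L − X_C = -474 Ω
Z = 323 − j474 Ω
|Z| = √(323² + 474²) = 574 Ω
∠Z = arctan(-474/323) = -55.8°
I = V/|Z| = 29.6 mA
P = VI cos φ = 17 × 0.0296 × cos(-55.8°) = 283 mW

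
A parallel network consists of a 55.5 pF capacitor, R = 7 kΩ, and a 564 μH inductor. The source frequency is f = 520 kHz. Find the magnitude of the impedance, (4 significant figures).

ω = 2πf = 3.267e+06 rad/s
X_L = ωL = 1843 Ω
X_C = 1/(ωC) = 5515 Ω
Parallel: admittances add. Y = 1/R + 1/(jωL) + jωC
Y = (0.0001429 − j0.0003613) S
|Y| = 0.0003886 S → |Z| = 1/|Y| = 2574 Ω, ∠Z = −∠Y = 68.43°

2574 Ω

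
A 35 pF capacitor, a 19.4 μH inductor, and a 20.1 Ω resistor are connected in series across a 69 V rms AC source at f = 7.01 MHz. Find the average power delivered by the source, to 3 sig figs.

ω = 2πf = 4.405e+07 rad/s
X_L = ωL = 854 Ω
X_C = 1/(ωC) = 649 Ω
Net reactance X = X_L − X_C = 206 Ω
Z = 20.1 + j206 Ω
|Z| = √(20.1² + 206²) = 207 Ω
∠Z = arctan(206/20.1) = 84.4°
I = V/|Z| = 334 mA
P = VI cos φ = 69 × 0.334 × cos(84.4°) = 2.24 W

2.24 W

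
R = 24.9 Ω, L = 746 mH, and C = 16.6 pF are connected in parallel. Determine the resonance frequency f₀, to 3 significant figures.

ω₀ = 1/√(LC) = 1/√(0.746 × 1.66e-11) = 284200 rad/s
f₀ = ω₀/(2π) = 45.2 kHz

45.2 kHz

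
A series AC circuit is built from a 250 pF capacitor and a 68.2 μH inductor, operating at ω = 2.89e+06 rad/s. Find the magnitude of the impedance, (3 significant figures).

1190 Ω

X_L = ωL = 197 Ω
X_C = 1/(ωC) = 1380 Ω
Net reactance X = X_L − X_C = -1190 Ω
Z = − j1190 Ω
|Z| = √(0² + 1190²) = 1190 Ω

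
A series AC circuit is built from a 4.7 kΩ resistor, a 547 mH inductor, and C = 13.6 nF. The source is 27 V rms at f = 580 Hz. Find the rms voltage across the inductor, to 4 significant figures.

ω = 2πf = 3644 rad/s
X_L = ωL = 1993 Ω
X_C = 1/(ωC) = 20180 Ω
Net reactance X = X_L − X_C = -18180 Ω
Z = 4700 − j18180 Ω
|Z| = √(4700² + 18180²) = 18780 Ω
I = V/|Z| = 1.438 mA
V_L = I·|Z_L| = 0.001438 × 1993 = 2.866 V

2.866 V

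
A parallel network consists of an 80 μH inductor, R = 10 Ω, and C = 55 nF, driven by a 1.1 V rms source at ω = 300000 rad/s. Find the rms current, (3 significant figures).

X_L = ωL = 24.0 Ω
X_C = 1/(ωC) = 60.6 Ω
Parallel: admittances add. Y = 1/R + 1/(jωL) + jωC
Y = (0.100 − j0.0252) S
|Y| = 0.103 S → |Z| = 1/|Y| = 9.70 Ω, ∠Z = −∠Y = 14.1°
I = V/|Z| = 1.1/9.70 = 113 mA

113 mA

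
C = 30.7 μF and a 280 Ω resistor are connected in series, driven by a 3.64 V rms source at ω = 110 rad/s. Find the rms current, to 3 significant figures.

X_C = 1/(ωC) = 296 Ω
Z = 280 − j296 Ω
|Z| = √(280² + 296²) = 408 Ω
I = V/|Z| = 3.64/408 = 8.93 mA

8.93 mA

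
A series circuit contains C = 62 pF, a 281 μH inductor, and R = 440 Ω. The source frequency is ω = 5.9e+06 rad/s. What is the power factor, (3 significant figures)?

0.379

X_L = ωL = 1660 Ω
X_C = 1/(ωC) = 2730 Ω
Net reactance X = X_L − X_C = -1080 Ω
Z = 440 − j1080 Ω
|Z| = √(440² + 1080²) = 1160 Ω
∠Z = arctan(-1080/440) = -67.8°
cos φ = cos(-67.8°) = 0.379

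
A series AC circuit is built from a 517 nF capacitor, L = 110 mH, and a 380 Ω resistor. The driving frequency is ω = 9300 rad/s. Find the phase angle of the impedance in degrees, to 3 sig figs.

X_L = ωL = 1020 Ω
X_C = 1/(ωC) = 208 Ω
Net reactance X = X_L − X_C = 815 Ω
Z = 380 + j815 Ω
|Z| = √(380² + 815²) = 899 Ω
∠Z = arctan(815/380) = 65.0°

65.0°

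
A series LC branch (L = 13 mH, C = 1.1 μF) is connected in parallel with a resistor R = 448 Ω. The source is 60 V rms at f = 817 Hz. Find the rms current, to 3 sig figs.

ω = 2πf = 5133 rad/s
X_L = ωL = 66.7 Ω
X_C = 1/(ωC) = 177 Ω
Branch 1: Z₁ = R = 448 Ω
Branch 2 (series LC): Z₂ = j(X_L − X_C) = −j110 Ω
Parallel: Z = Z₁Z₂/(Z₁+Z₂), |Z| = 107 Ω, ∠Z = -76.2°
I = V/|Z| = 60/107 = 560 mA

560 mA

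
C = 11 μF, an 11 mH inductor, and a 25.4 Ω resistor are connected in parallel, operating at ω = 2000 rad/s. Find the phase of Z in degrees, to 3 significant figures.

30.8°

X_L = ωL = 22.0 Ω
X_C = 1/(ωC) = 45.5 Ω
Parallel: admittances add. Y = 1/R + 1/(jωL) + jωC
Y = (0.0394 − j0.0235) S
|Y| = 0.0458 S → |Z| = 1/|Y| = 21.8 Ω, ∠Z = −∠Y = 30.8°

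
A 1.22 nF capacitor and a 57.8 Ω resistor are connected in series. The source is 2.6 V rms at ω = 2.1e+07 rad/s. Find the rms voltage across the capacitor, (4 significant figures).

X_C = 1/(ωC) = 39.03 Ω
Z = 57.80 − j39.03 Ω
|Z| = √(57.80² + 39.03²) = 69.74 Ω
I = V/|Z| = 37.28 mA
V_C = I·|Z_C| = 0.03728 × 39.03 = 1.455 V

1.455 V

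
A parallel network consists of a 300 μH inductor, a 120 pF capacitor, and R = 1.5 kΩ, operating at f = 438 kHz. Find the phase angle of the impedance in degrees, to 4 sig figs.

ω = 2πf = 2.752e+06 rad/s
X_L = ωL = 825.6 Ω
X_C = 1/(ωC) = 3028 Ω
Parallel: admittances add. Y = 1/R + 1/(jωL) + jωC
Y = (0.0006667 − j0.0008810) S
|Y| = 0.001105 S → |Z| = 1/|Y| = 905.1 Ω, ∠Z = −∠Y = 52.88°

52.88°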